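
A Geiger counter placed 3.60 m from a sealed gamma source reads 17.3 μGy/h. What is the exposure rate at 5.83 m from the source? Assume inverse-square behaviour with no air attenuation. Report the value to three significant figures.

6.60 μGy/h

Using I₁d₁² = I₂d₂², scaling from 3.60 m to 5.83 m:
(3.60/5.83)² = 0.3813, so 17.3 × 0.3813 = 6.596 μGy/h.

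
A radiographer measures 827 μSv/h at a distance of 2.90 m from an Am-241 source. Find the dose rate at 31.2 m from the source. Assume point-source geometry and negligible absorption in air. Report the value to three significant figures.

7.14 μSv/h

Since intensity falls as 1/r², the rate at 31.2 m is
827 × (2.90/31.2)² = 827 × 0.008639 = 7.144 μSv/h.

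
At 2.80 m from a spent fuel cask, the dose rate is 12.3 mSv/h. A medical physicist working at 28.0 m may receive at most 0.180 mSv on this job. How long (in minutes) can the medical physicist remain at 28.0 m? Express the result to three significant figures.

By the inverse-square law, rate at 28.0 m:
12.3 × (2.80/28.0)² = 12.3 × 0.01000 = 0.1230 mSv/h.
Stay time = 0.180 mSv ÷ 0.1230 mSv/h = 1.463 h = 87.78 min.

87.8 min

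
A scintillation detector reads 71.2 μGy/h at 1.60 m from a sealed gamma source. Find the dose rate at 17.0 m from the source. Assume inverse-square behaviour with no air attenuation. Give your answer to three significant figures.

Applying the 1/r² law, the rate at 17.0 m is
71.2 × (1.60/17.0)² = 71.2 × 0.008858 = 0.6307 μGy/h.

0.631 μGy/h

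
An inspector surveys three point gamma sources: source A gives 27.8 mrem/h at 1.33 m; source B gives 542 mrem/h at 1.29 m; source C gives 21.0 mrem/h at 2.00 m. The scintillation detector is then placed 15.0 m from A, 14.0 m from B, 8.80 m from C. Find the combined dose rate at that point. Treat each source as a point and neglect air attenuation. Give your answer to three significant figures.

By superposition, sum each source's inverse-square contribution:
A: 27.8 × (1.33/15.0)² = 0.2186 mrem/h
B: 542 × (1.29/14.0)² = 4.602 mrem/h
C: 21.0 × (2.00/8.80)² = 1.085 mrem/h
Total = 0.2186 + 4.602 + 1.085 = 5.906 mrem/h.

5.91 mrem/h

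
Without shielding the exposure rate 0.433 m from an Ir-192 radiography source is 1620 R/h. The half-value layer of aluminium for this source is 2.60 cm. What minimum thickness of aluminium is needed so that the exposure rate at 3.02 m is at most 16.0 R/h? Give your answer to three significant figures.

At 3.02 m, distance alone gives 1620 × (0.433/3.02)² = 1620 × 0.02056 = 33.31 R/h.
Further attenuation needed: 33.31/16.0 = 2.082.
n = log₂(2.082) = 1.058 half-value layers.
Thickness = 1.058 × 2.60 cm = 2.751 cm.

2.75 cm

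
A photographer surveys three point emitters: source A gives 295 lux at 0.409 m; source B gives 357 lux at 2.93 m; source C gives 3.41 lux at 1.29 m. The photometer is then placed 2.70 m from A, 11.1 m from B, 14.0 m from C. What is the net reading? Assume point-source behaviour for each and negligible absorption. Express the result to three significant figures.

By superposition, sum each source's inverse-square contribution:
A: 295 × (0.409/2.70)² = 6.769 lux
B: 357 × (2.93/11.1)² = 24.87 lux
C: 3.41 × (1.29/14.0)² = 0.02895 lux
Total = 6.769 + 24.87 + 0.02895 = 31.67 lux.

31.7 lux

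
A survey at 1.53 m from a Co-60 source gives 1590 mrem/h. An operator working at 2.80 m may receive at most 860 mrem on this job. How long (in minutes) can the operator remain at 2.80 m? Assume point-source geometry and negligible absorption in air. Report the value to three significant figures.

Intensity scales as (d₁/d₂)², so rate at 2.80 m:
1590 × (1.53/2.80)² = 1590 × 0.2986 = 474.8 mrem/h.
Stay time = 860 mrem ÷ 474.8 mrem/h = 1.811 h = 108.7 min.

109 min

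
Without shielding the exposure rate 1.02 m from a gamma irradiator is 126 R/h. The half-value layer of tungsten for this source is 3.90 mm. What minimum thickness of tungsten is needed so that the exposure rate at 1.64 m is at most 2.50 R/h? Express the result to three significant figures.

16.7 mm

At 1.64 m, distance alone gives 126 × (1.02/1.64)² = 126 × 0.3868 = 48.74 R/h.
Further attenuation needed: 48.74/2.50 = 19.50.
n = log₂(19.50) = 4.285 half-value layers.
Thickness = 4.285 × 3.90 mm = 16.71 mm.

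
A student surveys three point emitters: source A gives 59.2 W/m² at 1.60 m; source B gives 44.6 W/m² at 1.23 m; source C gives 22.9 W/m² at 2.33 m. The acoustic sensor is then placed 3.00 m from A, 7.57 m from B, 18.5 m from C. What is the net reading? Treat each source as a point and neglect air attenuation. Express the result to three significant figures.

By superposition, sum each source's inverse-square contribution:
A: 59.2 × (1.60/3.00)² = 16.84 W/m²
B: 44.6 × (1.23/7.57)² = 1.177 W/m²
C: 22.9 × (2.33/18.5)² = 0.3632 W/m²
Total = 16.84 + 1.177 + 0.3632 = 18.38 W/m².

18.4 W/m²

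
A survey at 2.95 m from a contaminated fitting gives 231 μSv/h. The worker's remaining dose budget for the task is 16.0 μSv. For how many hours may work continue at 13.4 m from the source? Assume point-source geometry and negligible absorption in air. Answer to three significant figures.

Intensity scales as (d₁/d₂)², so rate at 13.4 m:
(2.95/13.4)² = 0.04847, so 231 × 0.04847 = 11.20 μSv/h.
Stay time = 16.0 μSv ÷ 11.20 μSv/h = 1.429 h.

1.43 h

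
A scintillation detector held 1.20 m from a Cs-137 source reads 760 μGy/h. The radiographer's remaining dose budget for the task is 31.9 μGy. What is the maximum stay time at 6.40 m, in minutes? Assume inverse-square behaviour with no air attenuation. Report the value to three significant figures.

71.6 min

By the inverse-square law, rate at 6.40 m:
(1.20/6.40)² = 0.03516, so 760 × 0.03516 = 26.72 μGy/h.
Stay time = 31.9 μGy ÷ 26.72 μGy/h = 1.194 h = 71.64 min.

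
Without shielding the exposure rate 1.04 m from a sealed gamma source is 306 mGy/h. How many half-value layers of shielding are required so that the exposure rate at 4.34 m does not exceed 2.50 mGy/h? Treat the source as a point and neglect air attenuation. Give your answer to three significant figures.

At 4.34 m, distance alone gives (1.04/4.34)² = 0.05742, so 306 × 0.05742 = 17.57 mGy/h.
Further attenuation needed: 17.57/2.50 = 7.028.
n = log₂(7.028) = 2.813 half-value layers.

2.81 half-value layers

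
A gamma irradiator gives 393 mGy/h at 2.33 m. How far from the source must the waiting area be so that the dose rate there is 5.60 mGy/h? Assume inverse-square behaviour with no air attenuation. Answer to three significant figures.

Intensity scales as (d₁/d₂)², so d₂ = d₁·√(I₁/I₂).
I₁/I₂ = 393/5.60 = 70.18, so d₂ = 2.33 × √70.18 = 19.52 m.

19.5 m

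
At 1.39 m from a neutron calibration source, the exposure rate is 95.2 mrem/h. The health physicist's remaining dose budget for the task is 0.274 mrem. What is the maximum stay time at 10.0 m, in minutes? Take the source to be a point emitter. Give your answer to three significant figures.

Using I₁d₁² = I₂d₂², rate at 10.0 m:
(1.39/10.0)² = 0.01932, so 95.2 × 0.01932 = 1.839 mrem/h.
Stay time = 0.274 mrem ÷ 1.839 mrem/h = 0.1490 h = 8.940 min.

8.94 min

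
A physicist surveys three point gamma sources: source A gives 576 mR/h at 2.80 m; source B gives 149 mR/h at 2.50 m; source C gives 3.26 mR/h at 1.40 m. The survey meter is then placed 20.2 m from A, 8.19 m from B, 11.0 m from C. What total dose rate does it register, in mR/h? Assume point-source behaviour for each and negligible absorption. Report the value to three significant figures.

25.0 mR/h

Each source contributes Iᵢ·(dᵢ/rᵢ)²; contributions add.
A: 576 × (2.80/20.2)² = 11.07 mR/h
B: 149 × (2.50/8.19)² = 13.88 mR/h
C: 3.26 × (1.40/11.0)² = 0.05281 mR/h
Total = 11.07 + 13.88 + 0.05281 = 25.00 mR/h.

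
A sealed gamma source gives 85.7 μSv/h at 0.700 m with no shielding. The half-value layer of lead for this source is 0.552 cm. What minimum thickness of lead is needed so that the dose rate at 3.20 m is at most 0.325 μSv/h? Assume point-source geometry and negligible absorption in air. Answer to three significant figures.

At 3.20 m, distance alone gives 85.7 × (0.700/3.20)² = 85.7 × 0.04785 = 4.101 μSv/h.
Further attenuation needed: 4.101/0.325 = 12.62.
n = log₂(12.62) = 3.658 half-value layers.
Thickness = 3.658 × 0.552 cm = 2.019 cm.

2.02 cm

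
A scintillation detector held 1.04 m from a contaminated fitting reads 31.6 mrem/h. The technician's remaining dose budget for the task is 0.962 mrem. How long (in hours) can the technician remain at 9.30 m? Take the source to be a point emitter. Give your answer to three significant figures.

Applying the 1/r² law, rate at 9.30 m:
(1.04/9.30)² = 0.01251, so 31.6 × 0.01251 = 0.3953 mrem/h.
Stay time = 0.962 mrem ÷ 0.3953 mrem/h = 2.434 h.

2.43 h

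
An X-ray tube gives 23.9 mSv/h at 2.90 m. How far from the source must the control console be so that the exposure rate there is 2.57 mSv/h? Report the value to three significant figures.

Using I₁d₁² = I₂d₂², d₂ = d₁·√(I₁/I₂).
I₁/I₂ = 23.9/2.57 = 9.300, so d₂ = 2.90 × √9.300 = 8.844 m.

8.84 m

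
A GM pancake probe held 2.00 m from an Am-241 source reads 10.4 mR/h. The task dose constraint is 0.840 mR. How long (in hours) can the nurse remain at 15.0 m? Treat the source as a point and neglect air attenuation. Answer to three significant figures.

4.54 h

Since intensity falls as 1/r², rate at 15.0 m:
(2.00/15.0)² = 0.01778, so 10.4 × 0.01778 = 0.1849 mR/h.
Stay time = 0.840 mR ÷ 0.1849 mR/h = 4.543 h.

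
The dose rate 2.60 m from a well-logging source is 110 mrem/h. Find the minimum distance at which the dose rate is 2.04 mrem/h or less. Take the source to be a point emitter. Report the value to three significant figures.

19.1 m

Using I₁d₁² = I₂d₂², d₂ = d₁·√(I₁/I₂).
I₁/I₂ = 110/2.04 = 53.92, so d₂ = 2.60 × √53.92 = 19.09 m.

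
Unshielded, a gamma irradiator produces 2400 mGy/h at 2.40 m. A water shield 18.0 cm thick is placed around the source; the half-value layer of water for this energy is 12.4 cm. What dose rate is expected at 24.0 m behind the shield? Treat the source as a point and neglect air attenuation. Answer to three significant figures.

Distance alone: 2400 × (2.40/24.0)² = 2400 × 0.01000 = 24.00 mGy/h.
Shield: 18.0/12.4 = 1.452 half-value layers → attenuation 2^(−1.452) = 0.3655.
Combined: 24.00 × 0.3655 = 8.772 mGy/h.

8.77 mGy/h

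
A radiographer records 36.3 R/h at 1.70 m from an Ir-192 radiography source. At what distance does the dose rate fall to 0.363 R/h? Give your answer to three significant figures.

Using I₁d₁² = I₂d₂², d₂ = d₁·√(I₁/I₂).
I₁/I₂ = 36.3/0.363 = 100.0, so d₂ = 1.70 × √100.0 = 17.00 m.

17.0 m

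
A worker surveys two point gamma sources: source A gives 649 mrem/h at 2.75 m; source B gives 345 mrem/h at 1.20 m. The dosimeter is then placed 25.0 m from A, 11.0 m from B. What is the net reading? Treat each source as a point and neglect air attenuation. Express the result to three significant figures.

12.0 mrem/h

By superposition, sum each source's inverse-square contribution:
A: 649 × (2.75/25.0)² = 7.853 mrem/h
B: 345 × (1.20/11.0)² = 4.106 mrem/h
Total = 7.853 + 4.106 = 11.96 mrem/h.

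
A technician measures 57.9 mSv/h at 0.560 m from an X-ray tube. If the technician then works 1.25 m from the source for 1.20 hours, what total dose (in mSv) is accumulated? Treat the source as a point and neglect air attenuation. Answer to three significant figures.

13.9 mSv

Applying the 1/r² law, rate at 1.25 m:
(0.560/1.25)² = 0.2007, so 57.9 × 0.2007 = 11.62 mSv/h.
Dose = rate × time = 11.62 mSv/h × 1.200 h = 13.94 mSv.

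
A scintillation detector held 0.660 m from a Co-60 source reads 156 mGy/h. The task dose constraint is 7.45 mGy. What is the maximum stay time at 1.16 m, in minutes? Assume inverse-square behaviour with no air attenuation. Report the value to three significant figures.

Since intensity falls as 1/r², rate at 1.16 m:
(0.660/1.16)² = 0.3237, so 156 × 0.3237 = 50.50 mGy/h.
Stay time = 7.45 mGy ÷ 50.50 mGy/h = 0.1475 h = 8.850 min.

8.85 min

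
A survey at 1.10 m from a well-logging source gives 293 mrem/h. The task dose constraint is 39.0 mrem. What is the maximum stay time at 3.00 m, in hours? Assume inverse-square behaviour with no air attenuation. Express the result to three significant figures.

Intensity scales as (d₁/d₂)², so rate at 3.00 m:
293 × (1.10/3.00)² = 293 × 0.1344 = 39.38 mrem/h.
Stay time = 39.0 mrem ÷ 39.38 mrem/h = 0.9904 h.

0.990 h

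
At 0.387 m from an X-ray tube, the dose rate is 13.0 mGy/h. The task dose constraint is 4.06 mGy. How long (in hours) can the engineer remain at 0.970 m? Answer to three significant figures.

Intensity scales as (d₁/d₂)², so rate at 0.970 m:
13.0 × (0.387/0.970)² = 13.0 × 0.1592 = 2.070 mGy/h.
Stay time = 4.06 mGy ÷ 2.070 mGy/h = 1.961 h.

1.96 h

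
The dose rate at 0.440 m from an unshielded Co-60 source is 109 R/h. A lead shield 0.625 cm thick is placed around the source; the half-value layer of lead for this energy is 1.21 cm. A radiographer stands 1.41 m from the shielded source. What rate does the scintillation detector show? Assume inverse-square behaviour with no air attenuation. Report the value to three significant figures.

Distance alone: (0.440/1.41)² = 0.09738, so 109 × 0.09738 = 10.61 R/h.
Shield: 0.625/1.21 = 0.5165 half-value layers → attenuation 2^(−0.5165) = 0.6991.
Combined: 10.61 × 0.6991 = 7.417 R/h.

7.42 R/h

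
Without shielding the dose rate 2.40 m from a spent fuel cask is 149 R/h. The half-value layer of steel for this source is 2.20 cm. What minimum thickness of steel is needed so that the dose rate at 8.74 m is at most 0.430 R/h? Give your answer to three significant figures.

10.4 cm

At 8.74 m, distance alone gives (2.40/8.74)² = 0.07540, so 149 × 0.07540 = 11.23 R/h.
Further attenuation needed: 11.23/0.430 = 26.12.
n = log₂(26.12) = 4.707 half-value layers.
Thickness = 4.707 × 2.20 cm = 10.36 cm.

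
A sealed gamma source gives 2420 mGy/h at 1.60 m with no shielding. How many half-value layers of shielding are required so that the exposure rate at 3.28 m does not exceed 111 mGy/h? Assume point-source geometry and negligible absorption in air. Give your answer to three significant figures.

At 3.28 m, distance alone gives 2420 × (1.60/3.28)² = 2420 × 0.2380 = 576.0 mGy/h.
Further attenuation needed: 576.0/111 = 5.189.
n = log₂(5.189) = 2.375 half-value layers.

2.38 half-value layers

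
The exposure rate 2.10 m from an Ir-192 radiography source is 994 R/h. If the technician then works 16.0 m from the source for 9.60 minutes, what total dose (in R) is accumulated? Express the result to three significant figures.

2.74 R

Applying the 1/r² law, rate at 16.0 m:
994 × (2.10/16.0)² = 994 × 0.01723 = 17.13 R/h.
Dose = rate × time = 17.13 R/h × 0.1600 h = 2.741 R.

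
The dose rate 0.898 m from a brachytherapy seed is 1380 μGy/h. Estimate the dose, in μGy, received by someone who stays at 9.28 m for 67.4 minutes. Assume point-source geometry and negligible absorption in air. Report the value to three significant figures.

Applying the 1/r² law, rate at 9.28 m:
1380 × (0.898/9.28)² = 1380 × 0.009364 = 12.92 μGy/h.
Dose = rate × time = 12.92 μGy/h × 1.123 h = 14.51 μGy.

14.5 μGy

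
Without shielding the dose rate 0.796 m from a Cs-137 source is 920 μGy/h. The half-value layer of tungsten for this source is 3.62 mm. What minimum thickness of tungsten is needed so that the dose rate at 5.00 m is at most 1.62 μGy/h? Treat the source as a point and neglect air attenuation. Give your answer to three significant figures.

13.9 mm

At 5.00 m, distance alone gives (0.796/5.00)² = 0.02534, so 920 × 0.02534 = 23.31 μGy/h.
Further attenuation needed: 23.31/1.62 = 14.39.
n = log₂(14.39) = 3.847 half-value layers.
Thickness = 3.847 × 3.62 mm = 13.93 mm.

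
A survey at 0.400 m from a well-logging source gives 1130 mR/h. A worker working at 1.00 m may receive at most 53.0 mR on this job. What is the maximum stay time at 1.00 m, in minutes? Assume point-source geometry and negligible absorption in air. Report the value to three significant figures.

Applying the 1/r² law, rate at 1.00 m:
1130 × (0.400/1.00)² = 1130 × 0.1600 = 180.8 mR/h.
Stay time = 53.0 mR ÷ 180.8 mR/h = 0.2931 h = 17.59 min.

17.6 min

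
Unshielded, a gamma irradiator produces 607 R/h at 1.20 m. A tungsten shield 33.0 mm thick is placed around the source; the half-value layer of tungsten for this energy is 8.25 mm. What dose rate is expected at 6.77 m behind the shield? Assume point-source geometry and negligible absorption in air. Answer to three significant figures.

Distance alone: (1.20/6.77)² = 0.03142, so 607 × 0.03142 = 19.07 R/h.
Shield: 33.0/8.25 = 4.000 half-value layers → attenuation 2^(−4.000) = 0.06250.
Combined: 19.07 × 0.06250 = 1.192 R/h.

1.19 R/h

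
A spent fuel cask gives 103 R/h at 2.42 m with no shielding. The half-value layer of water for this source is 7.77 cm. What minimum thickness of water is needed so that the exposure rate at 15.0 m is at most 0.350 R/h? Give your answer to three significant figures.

22.8 cm

At 15.0 m, distance alone gives (2.42/15.0)² = 0.02603, so 103 × 0.02603 = 2.681 R/h.
Further attenuation needed: 2.681/0.350 = 7.660.
n = log₂(7.660) = 2.937 half-value layers.
Thickness = 2.937 × 7.77 cm = 22.82 cm.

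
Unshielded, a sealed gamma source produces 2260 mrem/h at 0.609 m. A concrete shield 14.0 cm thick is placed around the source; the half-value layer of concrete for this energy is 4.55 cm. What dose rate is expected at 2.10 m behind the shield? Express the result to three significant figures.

22.5 mrem/h

Distance alone: 2260 × (0.609/2.10)² = 2260 × 0.08410 = 190.1 mrem/h.
Shield: 14.0/4.55 = 3.077 half-value layers → attenuation 2^(−3.077) = 0.1185.
Combined: 190.1 × 0.1185 = 22.53 mrem/h.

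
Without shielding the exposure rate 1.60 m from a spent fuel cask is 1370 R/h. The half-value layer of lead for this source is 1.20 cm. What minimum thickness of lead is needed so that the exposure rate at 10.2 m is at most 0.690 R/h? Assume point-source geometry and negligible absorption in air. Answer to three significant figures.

At 10.2 m, distance alone gives 1370 × (1.60/10.2)² = 1370 × 0.02461 = 33.72 R/h.
Further attenuation needed: 33.72/0.690 = 48.87.
n = log₂(48.87) = 5.611 half-value layers.
Thickness = 5.611 × 1.20 cm = 6.733 cm.

6.73 cm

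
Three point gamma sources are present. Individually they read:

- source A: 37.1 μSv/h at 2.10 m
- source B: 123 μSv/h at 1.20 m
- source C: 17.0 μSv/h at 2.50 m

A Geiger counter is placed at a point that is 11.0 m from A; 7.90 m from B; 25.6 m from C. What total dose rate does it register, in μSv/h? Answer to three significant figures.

4.35 μSv/h

By superposition, sum each source's inverse-square contribution:
A: 37.1 × (2.10/11.0)² = 1.352 μSv/h
B: 123 × (1.20/7.90)² = 2.838 μSv/h
C: 17.0 × (2.50/25.6)² = 0.1621 μSv/h
Total = 1.352 + 2.838 + 0.1621 = 4.352 μSv/h.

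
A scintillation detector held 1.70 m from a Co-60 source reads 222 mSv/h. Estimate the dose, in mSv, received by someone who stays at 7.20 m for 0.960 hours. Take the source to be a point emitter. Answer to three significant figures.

11.9 mSv

Intensity scales as (d₁/d₂)², so rate at 7.20 m:
(1.70/7.20)² = 0.05575, so 222 × 0.05575 = 12.38 mSv/h.
Dose = rate × time = 12.38 mSv/h × 0.9600 h = 11.88 mSv.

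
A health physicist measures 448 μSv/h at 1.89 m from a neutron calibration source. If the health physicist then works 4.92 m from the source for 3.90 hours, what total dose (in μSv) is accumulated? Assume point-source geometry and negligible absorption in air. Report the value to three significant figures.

258 μSv

Applying the 1/r² law, rate at 4.92 m:
448 × (1.89/4.92)² = 448 × 0.1476 = 66.12 μSv/h.
Dose = rate × time = 66.12 μSv/h × 3.900 h = 257.9 μSv.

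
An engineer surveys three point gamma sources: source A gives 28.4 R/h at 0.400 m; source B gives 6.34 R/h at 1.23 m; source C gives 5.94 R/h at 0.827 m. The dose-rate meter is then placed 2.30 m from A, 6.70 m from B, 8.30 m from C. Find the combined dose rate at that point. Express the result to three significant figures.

By superposition, sum each source's inverse-square contribution:
A: 28.4 × (0.400/2.30)² = 0.8590 R/h
B: 6.34 × (1.23/6.70)² = 0.2137 R/h
C: 5.94 × (0.827/8.30)² = 0.05897 R/h
Total = 0.8590 + 0.2137 + 0.05897 = 1.132 R/h.

1.13 R/h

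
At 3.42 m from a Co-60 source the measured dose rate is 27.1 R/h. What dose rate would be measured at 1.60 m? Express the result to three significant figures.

124 R/h

By the inverse-square law, scaling from 3.42 m to 1.60 m:
27.1 × (3.42/1.60)² = 27.1 × 4.569 = 123.8 R/h.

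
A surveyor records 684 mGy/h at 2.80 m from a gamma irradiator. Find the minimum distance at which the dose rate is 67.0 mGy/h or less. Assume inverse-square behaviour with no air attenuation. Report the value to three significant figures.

8.95 m

Intensity scales as (d₁/d₂)², so d₂ = d₁·√(I₁/I₂).
I₁/I₂ = 684/67.0 = 10.21, so d₂ = 2.80 × √10.21 = 8.947 m.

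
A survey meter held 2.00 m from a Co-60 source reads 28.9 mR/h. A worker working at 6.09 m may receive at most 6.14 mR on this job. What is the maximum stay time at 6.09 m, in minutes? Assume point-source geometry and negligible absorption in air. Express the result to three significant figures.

Applying the 1/r² law, rate at 6.09 m:
(2.00/6.09)² = 0.1079, so 28.9 × 0.1079 = 3.118 mR/h.
Stay time = 6.14 mR ÷ 3.118 mR/h = 1.969 h = 118.1 min.

118 min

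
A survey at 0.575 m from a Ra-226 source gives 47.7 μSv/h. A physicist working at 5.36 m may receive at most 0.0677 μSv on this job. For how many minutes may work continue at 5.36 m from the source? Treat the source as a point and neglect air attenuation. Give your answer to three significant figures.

7.40 min

Since intensity falls as 1/r², rate at 5.36 m:
47.7 × (0.575/5.36)² = 47.7 × 0.01151 = 0.5490 μSv/h.
Stay time = 0.0677 μSv ÷ 0.5490 μSv/h = 0.1233 h = 7.398 min.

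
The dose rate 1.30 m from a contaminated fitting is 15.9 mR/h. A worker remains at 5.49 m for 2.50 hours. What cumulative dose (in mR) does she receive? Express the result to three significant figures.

2.23 mR

Applying the 1/r² law, rate at 5.49 m:
(1.30/5.49)² = 0.05607, so 15.9 × 0.05607 = 0.8915 mR/h.
Dose = rate × time = 0.8915 mR/h × 2.500 h = 2.229 mR.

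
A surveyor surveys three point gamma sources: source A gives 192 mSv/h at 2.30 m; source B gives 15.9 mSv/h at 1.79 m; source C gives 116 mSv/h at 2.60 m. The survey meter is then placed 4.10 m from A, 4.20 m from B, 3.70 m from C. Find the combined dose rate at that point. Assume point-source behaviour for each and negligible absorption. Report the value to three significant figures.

121 mSv/h

By superposition, sum each source's inverse-square contribution:
A: 192 × (2.30/4.10)² = 60.42 mSv/h
B: 15.9 × (1.79/4.20)² = 2.888 mSv/h
C: 116 × (2.60/3.70)² = 57.28 mSv/h
Total = 60.42 + 2.888 + 57.28 = 120.6 mSv/h.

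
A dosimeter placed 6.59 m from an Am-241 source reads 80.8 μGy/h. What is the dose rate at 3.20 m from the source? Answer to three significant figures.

343 μGy/h

Using I₁d₁² = I₂d₂², scaling from 6.59 m to 3.20 m:
(6.59/3.20)² = 4.241, so 80.8 × 4.241 = 342.7 μGy/h.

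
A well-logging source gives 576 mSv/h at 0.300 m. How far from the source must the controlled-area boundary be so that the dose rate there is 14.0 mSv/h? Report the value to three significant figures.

Using I₁d₁² = I₂d₂², d₂ = d₁·√(I₁/I₂).
I₁/I₂ = 576/14.0 = 41.14, so d₂ = 0.300 × √41.14 = 1.924 m.

1.92 m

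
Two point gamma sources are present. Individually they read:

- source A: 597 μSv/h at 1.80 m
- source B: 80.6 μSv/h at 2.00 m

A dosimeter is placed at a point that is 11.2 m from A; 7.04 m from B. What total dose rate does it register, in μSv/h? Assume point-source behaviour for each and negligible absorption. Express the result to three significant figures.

Each source contributes Iᵢ·(dᵢ/rᵢ)²; contributions add.
A: 597 × (1.80/11.2)² = 15.42 μSv/h
B: 80.6 × (2.00/7.04)² = 6.505 μSv/h
Total = 15.42 + 6.505 = 21.93 μSv/h.

21.9 μSv/h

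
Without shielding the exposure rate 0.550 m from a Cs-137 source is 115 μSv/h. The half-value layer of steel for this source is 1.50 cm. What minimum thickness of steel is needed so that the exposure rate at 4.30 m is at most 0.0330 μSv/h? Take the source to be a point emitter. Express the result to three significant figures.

At 4.30 m, distance alone gives (0.550/4.30)² = 0.01636, so 115 × 0.01636 = 1.881 μSv/h.
Further attenuation needed: 1.881/0.0330 = 57.00.
n = log₂(57.00) = 5.833 half-value layers.
Thickness = 5.833 × 1.50 cm = 8.750 cm.

8.75 cm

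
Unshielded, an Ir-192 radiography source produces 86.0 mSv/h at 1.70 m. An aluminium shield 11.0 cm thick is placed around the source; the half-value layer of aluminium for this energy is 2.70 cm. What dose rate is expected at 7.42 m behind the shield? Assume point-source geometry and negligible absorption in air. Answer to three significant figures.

0.268 mSv/h

Distance alone: 86.0 × (1.70/7.42)² = 86.0 × 0.05249 = 4.514 mSv/h.
Shield: 11.0/2.70 = 4.074 half-value layers → attenuation 2^(−4.074) = 0.05938.
Combined: 4.514 × 0.05938 = 0.2680 mSv/h.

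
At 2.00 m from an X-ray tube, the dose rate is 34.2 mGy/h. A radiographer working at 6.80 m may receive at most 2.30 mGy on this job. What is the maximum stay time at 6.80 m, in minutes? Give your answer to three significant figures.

46.6 min

Since intensity falls as 1/r², rate at 6.80 m:
(2.00/6.80)² = 0.08651, so 34.2 × 0.08651 = 2.959 mGy/h.
Stay time = 2.30 mGy ÷ 2.959 mGy/h = 0.7773 h = 46.64 min.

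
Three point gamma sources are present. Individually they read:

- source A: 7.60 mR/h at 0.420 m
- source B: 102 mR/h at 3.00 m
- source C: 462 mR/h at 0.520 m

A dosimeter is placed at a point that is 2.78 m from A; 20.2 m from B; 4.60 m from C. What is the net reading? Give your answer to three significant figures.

By superposition, sum each source's inverse-square contribution:
A: 7.60 × (0.420/2.78)² = 0.1735 mR/h
B: 102 × (3.00/20.2)² = 2.250 mR/h
C: 462 × (0.520/4.60)² = 5.904 mR/h
Total = 0.1735 + 2.250 + 5.904 = 8.328 mR/h.

8.33 mR/h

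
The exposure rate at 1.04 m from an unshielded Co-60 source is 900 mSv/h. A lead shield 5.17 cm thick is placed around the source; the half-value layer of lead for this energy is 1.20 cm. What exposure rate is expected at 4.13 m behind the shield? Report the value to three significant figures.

Distance alone: 900 × (1.04/4.13)² = 900 × 0.06341 = 57.07 mSv/h.
Shield: 5.17/1.20 = 4.308 half-value layers → attenuation 2^(−4.308) = 0.05049.
Combined: 57.07 × 0.05049 = 2.881 mSv/h.

2.88 mSv/h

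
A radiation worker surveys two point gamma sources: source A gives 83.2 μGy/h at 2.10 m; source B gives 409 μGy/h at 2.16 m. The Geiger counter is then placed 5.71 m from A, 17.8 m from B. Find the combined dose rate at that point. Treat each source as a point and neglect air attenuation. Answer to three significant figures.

By superposition, sum each source's inverse-square contribution:
A: 83.2 × (2.10/5.71)² = 11.25 μGy/h
B: 409 × (2.16/17.8)² = 6.023 μGy/h
Total = 11.25 + 6.023 = 17.27 μGy/h.

17.3 μGy/h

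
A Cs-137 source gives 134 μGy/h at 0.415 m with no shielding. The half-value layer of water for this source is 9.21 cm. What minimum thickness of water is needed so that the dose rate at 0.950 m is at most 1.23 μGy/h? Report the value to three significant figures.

40.3 cm

At 0.950 m, distance alone gives (0.415/0.950)² = 0.1908, so 134 × 0.1908 = 25.57 μGy/h.
Further attenuation needed: 25.57/1.23 = 20.79.
n = log₂(20.79) = 4.378 half-value layers.
Thickness = 4.378 × 9.21 cm = 40.32 cm.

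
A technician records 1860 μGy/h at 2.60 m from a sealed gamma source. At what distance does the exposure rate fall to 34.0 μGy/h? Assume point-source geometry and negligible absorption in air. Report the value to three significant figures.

19.2 m

By the inverse-square law, d₂ = d₁·√(I₁/I₂).
I₁/I₂ = 1860/34.0 = 54.71, so d₂ = 2.60 × √54.71 = 19.23 m.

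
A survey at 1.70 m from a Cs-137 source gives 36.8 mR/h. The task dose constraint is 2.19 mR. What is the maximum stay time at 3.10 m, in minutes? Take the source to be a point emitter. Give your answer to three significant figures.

11.9 min

Applying the 1/r² law, rate at 3.10 m:
36.8 × (1.70/3.10)² = 36.8 × 0.3007 = 11.07 mR/h.
Stay time = 2.19 mR ÷ 11.07 mR/h = 0.1978 h = 11.87 min.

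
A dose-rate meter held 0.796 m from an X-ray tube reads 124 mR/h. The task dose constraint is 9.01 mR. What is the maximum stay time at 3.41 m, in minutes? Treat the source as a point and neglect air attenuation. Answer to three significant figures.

80.0 min

Applying the 1/r² law, rate at 3.41 m:
(0.796/3.41)² = 0.05449, so 124 × 0.05449 = 6.757 mR/h.
Stay time = 9.01 mR ÷ 6.757 mR/h = 1.333 h = 79.98 min.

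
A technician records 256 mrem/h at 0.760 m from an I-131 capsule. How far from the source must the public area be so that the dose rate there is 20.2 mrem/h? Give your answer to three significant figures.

2.71 m

Applying the 1/r² law, d₂ = d₁·√(I₁/I₂).
I₁/I₂ = 256/20.2 = 12.67, so d₂ = 0.760 × √12.67 = 2.705 m.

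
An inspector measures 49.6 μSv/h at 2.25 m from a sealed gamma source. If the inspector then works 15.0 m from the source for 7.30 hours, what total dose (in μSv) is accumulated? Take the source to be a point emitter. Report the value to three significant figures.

By the inverse-square law, rate at 15.0 m:
49.6 × (2.25/15.0)² = 49.6 × 0.02250 = 1.116 μSv/h.
Dose = rate × time = 1.116 μSv/h × 7.300 h = 8.147 μSv.

8.15 μSv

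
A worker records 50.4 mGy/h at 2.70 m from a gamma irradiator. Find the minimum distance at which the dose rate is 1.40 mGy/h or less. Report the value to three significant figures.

16.2 m

Intensity scales as (d₁/d₂)², so d₂ = d₁·√(I₁/I₂).
I₁/I₂ = 50.4/1.40 = 36.00, so d₂ = 2.70 × √36.00 = 16.20 m.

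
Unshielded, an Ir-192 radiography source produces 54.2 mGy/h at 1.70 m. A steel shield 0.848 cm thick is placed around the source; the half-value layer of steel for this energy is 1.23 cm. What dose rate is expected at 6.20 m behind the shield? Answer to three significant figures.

2.53 mGy/h

Distance alone: (1.70/6.20)² = 0.07518, so 54.2 × 0.07518 = 4.075 mGy/h.
Shield: 0.848/1.23 = 0.6894 half-value layers → attenuation 2^(−0.6894) = 0.6201.
Combined: 4.075 × 0.6201 = 2.527 mGy/h.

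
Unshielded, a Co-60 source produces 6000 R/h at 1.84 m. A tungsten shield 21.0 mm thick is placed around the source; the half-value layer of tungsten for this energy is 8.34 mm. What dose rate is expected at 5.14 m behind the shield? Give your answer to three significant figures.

Distance alone: 6000 × (1.84/5.14)² = 6000 × 0.1281 = 768.6 R/h.
Shield: 21.0/8.34 = 2.518 half-value layers → attenuation 2^(−2.518) = 0.1746.
Combined: 768.6 × 0.1746 = 134.2 R/h.

134 R/h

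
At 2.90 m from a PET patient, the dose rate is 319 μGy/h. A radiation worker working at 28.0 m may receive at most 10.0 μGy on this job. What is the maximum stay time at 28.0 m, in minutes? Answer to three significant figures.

175 min

Using I₁d₁² = I₂d₂², rate at 28.0 m:
(2.90/28.0)² = 0.01073, so 319 × 0.01073 = 3.423 μGy/h.
Stay time = 10.0 μGy ÷ 3.423 μGy/h = 2.921 h = 175.3 min.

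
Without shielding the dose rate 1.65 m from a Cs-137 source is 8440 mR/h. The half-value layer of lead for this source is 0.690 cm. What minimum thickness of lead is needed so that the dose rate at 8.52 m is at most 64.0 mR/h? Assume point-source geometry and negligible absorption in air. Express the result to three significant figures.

1.59 cm

At 8.52 m, distance alone gives (1.65/8.52)² = 0.03750, so 8440 × 0.03750 = 316.5 mR/h.
Further attenuation needed: 316.5/64.0 = 4.945.
n = log₂(4.945) = 2.306 half-value layers.
Thickness = 2.306 × 0.690 cm = 1.591 cm.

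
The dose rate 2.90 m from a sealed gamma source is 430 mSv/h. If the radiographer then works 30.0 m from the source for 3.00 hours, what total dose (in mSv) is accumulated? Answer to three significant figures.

12.1 mSv

Since intensity falls as 1/r², rate at 30.0 m:
(2.90/30.0)² = 0.009344, so 430 × 0.009344 = 4.018 mSv/h.
Dose = rate × time = 4.018 mSv/h × 3.000 h = 12.05 mSv.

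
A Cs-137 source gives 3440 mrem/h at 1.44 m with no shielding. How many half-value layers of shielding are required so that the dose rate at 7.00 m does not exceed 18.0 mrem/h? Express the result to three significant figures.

3.02 half-value layers

At 7.00 m, distance alone gives (1.44/7.00)² = 0.04232, so 3440 × 0.04232 = 145.6 mrem/h.
Further attenuation needed: 145.6/18.0 = 8.089.
n = log₂(8.089) = 3.016 half-value layers.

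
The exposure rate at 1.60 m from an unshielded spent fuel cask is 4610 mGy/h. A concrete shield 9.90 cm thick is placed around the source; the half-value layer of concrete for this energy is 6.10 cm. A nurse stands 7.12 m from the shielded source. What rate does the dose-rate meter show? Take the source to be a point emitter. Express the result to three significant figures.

Distance alone: 4610 × (1.60/7.12)² = 4610 × 0.05050 = 232.8 mGy/h.
Shield: 9.90/6.10 = 1.623 half-value layers → attenuation 2^(−1.623) = 0.3247.
Combined: 232.8 × 0.3247 = 75.59 mGy/h.

75.6 mGy/h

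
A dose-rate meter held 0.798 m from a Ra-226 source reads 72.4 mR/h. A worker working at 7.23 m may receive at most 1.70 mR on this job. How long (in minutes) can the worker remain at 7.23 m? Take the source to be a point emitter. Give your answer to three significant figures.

Intensity scales as (d₁/d₂)², so rate at 7.23 m:
(0.798/7.23)² = 0.01218, so 72.4 × 0.01218 = 0.8818 mR/h.
Stay time = 1.70 mR ÷ 0.8818 mR/h = 1.928 h = 115.7 min.

116 min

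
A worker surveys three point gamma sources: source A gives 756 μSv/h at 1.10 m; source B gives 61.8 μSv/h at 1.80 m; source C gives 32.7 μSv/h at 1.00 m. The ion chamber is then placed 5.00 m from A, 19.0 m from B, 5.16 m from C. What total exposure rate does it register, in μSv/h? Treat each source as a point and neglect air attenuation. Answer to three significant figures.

38.4 μSv/h

Each source contributes Iᵢ·(dᵢ/rᵢ)²; contributions add.
A: 756 × (1.10/5.00)² = 36.59 μSv/h
B: 61.8 × (1.80/19.0)² = 0.5547 μSv/h
C: 32.7 × (1.00/5.16)² = 1.228 μSv/h
Total = 36.59 + 0.5547 + 1.228 = 38.37 μSv/h.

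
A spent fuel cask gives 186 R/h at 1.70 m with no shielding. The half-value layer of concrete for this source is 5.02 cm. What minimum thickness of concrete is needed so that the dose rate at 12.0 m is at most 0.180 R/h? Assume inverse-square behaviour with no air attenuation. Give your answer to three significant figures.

At 12.0 m, distance alone gives 186 × (1.70/12.0)² = 186 × 0.02007 = 3.733 R/h.
Further attenuation needed: 3.733/0.180 = 20.74.
n = log₂(20.74) = 4.374 half-value layers.
Thickness = 4.374 × 5.02 cm = 21.96 cm.

22.0 cm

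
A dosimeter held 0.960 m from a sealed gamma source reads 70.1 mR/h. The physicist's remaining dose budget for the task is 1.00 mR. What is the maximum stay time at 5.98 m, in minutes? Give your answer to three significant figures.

Since intensity falls as 1/r², rate at 5.98 m:
70.1 × (0.960/5.98)² = 70.1 × 0.02577 = 1.806 mR/h.
Stay time = 1.00 mR ÷ 1.806 mR/h = 0.5537 h = 33.22 min.

33.2 min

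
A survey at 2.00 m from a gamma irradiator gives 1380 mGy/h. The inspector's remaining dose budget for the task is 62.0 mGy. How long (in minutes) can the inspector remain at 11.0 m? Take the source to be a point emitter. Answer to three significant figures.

81.5 min

By the inverse-square law, rate at 11.0 m:
(2.00/11.0)² = 0.03306, so 1380 × 0.03306 = 45.62 mGy/h.
Stay time = 62.0 mGy ÷ 45.62 mGy/h = 1.359 h = 81.54 min.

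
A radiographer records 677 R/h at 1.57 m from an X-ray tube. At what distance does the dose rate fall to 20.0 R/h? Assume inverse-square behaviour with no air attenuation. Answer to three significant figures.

Intensity scales as (d₁/d₂)², so d₂ = d₁·√(I₁/I₂).
I₁/I₂ = 677/20.0 = 33.85, so d₂ = 1.57 × √33.85 = 9.134 m.

9.13 m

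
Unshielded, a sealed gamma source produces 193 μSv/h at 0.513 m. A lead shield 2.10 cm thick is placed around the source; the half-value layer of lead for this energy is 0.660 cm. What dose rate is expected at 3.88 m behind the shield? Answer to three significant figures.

Distance alone: (0.513/3.88)² = 0.01748, so 193 × 0.01748 = 3.374 μSv/h.
Shield: 2.10/0.660 = 3.182 half-value layers → attenuation 2^(−3.182) = 0.1102.
Combined: 3.374 × 0.1102 = 0.3718 μSv/h.

0.372 μSv/h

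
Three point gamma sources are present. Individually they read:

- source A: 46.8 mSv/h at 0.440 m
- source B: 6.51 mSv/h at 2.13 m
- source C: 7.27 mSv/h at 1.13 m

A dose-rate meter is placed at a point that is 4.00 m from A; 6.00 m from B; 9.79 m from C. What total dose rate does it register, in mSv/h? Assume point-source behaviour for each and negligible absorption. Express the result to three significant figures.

Each source contributes Iᵢ·(dᵢ/rᵢ)²; contributions add.
A: 46.8 × (0.440/4.00)² = 0.5663 mSv/h
B: 6.51 × (2.13/6.00)² = 0.8204 mSv/h
C: 7.27 × (1.13/9.79)² = 0.09686 mSv/h
Total = 0.5663 + 0.8204 + 0.09686 = 1.484 mSv/h.

1.48 mSv/h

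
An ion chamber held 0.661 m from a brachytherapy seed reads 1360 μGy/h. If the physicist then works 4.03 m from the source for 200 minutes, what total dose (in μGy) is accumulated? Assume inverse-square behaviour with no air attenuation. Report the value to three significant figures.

Applying the 1/r² law, rate at 4.03 m:
1360 × (0.661/4.03)² = 1360 × 0.02690 = 36.58 μGy/h.
Dose = rate × time = 36.58 μGy/h × 3.333 h = 121.9 μGy.

122 μGy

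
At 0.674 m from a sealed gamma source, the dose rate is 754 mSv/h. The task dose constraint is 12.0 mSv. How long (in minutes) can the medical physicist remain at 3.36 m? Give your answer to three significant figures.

By the inverse-square law, rate at 3.36 m:
(0.674/3.36)² = 0.04024, so 754 × 0.04024 = 30.34 mSv/h.
Stay time = 12.0 mSv ÷ 30.34 mSv/h = 0.3955 h = 23.73 min.

23.7 min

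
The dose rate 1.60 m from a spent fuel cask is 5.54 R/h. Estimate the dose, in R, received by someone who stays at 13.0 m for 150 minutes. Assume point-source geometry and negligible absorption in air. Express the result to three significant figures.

0.210 R

Applying the 1/r² law, rate at 13.0 m:
(1.60/13.0)² = 0.01515, so 5.54 × 0.01515 = 0.08393 R/h.
Dose = rate × time = 0.08393 R/h × 2.500 h = 0.2098 R.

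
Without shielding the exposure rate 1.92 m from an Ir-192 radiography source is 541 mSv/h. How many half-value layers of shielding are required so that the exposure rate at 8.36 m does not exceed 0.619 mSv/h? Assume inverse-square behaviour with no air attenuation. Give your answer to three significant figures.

At 8.36 m, distance alone gives 541 × (1.92/8.36)² = 541 × 0.05275 = 28.54 mSv/h.
Further attenuation needed: 28.54/0.619 = 46.11.
n = log₂(46.11) = 5.527 half-value layers.

5.53 half-value layers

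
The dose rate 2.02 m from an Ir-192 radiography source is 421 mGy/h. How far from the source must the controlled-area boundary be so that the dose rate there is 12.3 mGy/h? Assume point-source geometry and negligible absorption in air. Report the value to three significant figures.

11.8 m

Since intensity falls as 1/r², d₂ = d₁·√(I₁/I₂).
I₁/I₂ = 421/12.3 = 34.23, so d₂ = 2.02 × √34.23 = 11.82 m.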